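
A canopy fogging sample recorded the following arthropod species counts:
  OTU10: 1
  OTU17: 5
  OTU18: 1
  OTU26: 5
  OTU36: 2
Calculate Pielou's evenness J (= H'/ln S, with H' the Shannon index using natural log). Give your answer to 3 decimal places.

0.864

Total N = 1+5+1+5+2 = 14, so the proportions are 0.07143, 0.35714, 0.07143, 0.35714, 0.14286 (working shown to 5 dp, full precision carried).
H' = −Σ pᵢ ln pᵢ = −((-0.18850) + (-0.36772) + (-0.18850) + (-0.36772) + (-0.27799)) = 1.39044.
With S = 5 species, ln S = 1.60944, so J = 1.39044/1.60944 = 0.86393, i.e. 0.864 to 3 decimal places.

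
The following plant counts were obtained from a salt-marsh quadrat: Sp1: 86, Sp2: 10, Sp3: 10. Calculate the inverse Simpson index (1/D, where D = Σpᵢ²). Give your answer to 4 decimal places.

1.4792

Total N = 86+10+10 = 106, so the proportions are 0.8113208, 0.0943396, 0.0943396 (working shown to 7 dp, full precision carried).
D = 0.8113208² + 0.0943396² + 0.0943396² = 0.6582414 + 0.0089000 + 0.0089000 = 0.6760413.
So 1/D = 1.479200, i.e. 1.4792 to 4 decimal places.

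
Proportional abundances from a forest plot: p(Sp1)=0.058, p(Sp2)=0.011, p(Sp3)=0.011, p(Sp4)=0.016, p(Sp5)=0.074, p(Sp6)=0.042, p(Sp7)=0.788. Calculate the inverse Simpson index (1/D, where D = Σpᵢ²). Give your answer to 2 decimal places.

1.58

D = 0.058² + 0.011² + 0.011² + 0.016² + 0.074² + 0.042² + 0.788² = 0.00336 + 0.00012 + 0.00012 + 0.00026 + 0.00548 + 0.00176 + 0.62094 = 0.63205 (working shown to 5 dp, full precision carried).
So 1/D = 1.5822, i.e. 1.58 to 2 decimal places.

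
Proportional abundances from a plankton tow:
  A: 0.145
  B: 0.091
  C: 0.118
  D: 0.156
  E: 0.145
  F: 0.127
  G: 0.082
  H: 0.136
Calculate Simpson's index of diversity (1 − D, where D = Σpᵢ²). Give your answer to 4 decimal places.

0.8701

D = 0.145² + 0.091² + 0.118² + 0.156² + 0.145² + 0.127² + 0.082² + 0.136² = 0.021025 + 0.008281 + 0.013924 + 0.024336 + 0.021025 + 0.016129 + 0.006724 + 0.018496 = 0.129940 (working shown to 6 dp, full precision carried).
So 1 − D = 0.870060, i.e. 0.8701 to 4 decimal places.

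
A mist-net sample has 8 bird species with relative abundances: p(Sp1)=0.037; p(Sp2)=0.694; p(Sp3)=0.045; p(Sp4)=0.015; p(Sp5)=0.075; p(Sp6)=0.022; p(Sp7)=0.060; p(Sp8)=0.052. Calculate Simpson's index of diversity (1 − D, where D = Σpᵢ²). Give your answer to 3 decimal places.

D = 0.037² + 0.694² + 0.045² + 0.015² + 0.075² + 0.022² + 0.06² + 0.052² = 0.00137 + 0.48164 + 0.00202 + 0.00022 + 0.00562 + 0.00048 + 0.00360 + 0.00270 = 0.49767 (working shown to 5 dp, full precision carried).
So 1 − D = 0.50233, i.e. 0.502 to 3 decimal places.

0.502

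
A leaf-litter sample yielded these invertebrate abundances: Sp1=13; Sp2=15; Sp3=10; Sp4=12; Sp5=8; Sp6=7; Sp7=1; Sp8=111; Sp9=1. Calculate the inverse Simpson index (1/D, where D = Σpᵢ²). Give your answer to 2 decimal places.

Total N = 13+15+10+12+8+7+1+111+1 = 178, so the proportions are 0.07303, 0.08427, 0.05618, 0.06742, 0.04494, 0.03933, 0.00562, 0.6236, 0.00562 (working shown to 5 dp, full precision carried).
D = 0.07303² + 0.08427² + 0.05618² + 0.06742² + 0.04494² + 0.03933² + 0.00562² + 0.6236² + 0.00562² = 0.00533 + 0.00710 + 0.00316 + 0.00454 + 0.00202 + 0.00155 + 0.00003 + 0.38887 + 0.00003 = 0.41264.
So 1/D = 2.4234, i.e. 2.42 to 2 decimal places.

2.42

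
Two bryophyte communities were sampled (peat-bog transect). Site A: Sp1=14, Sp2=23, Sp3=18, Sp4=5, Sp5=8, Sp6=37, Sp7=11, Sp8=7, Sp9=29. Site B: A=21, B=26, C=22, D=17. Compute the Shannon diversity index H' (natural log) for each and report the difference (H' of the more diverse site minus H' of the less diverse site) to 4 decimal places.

0.6420

Site A: N=152, proportions 0.092105, 0.151316, 0.118421, 0.032895, 0.052632, 0.243421, 0.072368, 0.046053, 0.190789, giving H' = 2.017128 (working shown to 6 dp, full precision carried).
Site B: N=86, proportions 0.244186, 0.302326, 0.255814, 0.197674, giving H' = 1.375126.
Difference = |2.017128 − 1.375126| = 0.642002, i.e. 0.6420 to 4 decimal places.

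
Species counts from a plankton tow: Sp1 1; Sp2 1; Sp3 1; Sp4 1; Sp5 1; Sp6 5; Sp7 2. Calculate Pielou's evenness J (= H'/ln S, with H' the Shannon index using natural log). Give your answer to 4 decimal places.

0.8730

Total N = 1+1+1+1+1+5+2 = 12, so the proportions are 0.083333, 0.083333, 0.083333, 0.083333, 0.083333, 0.416667, 0.166667 (working shown to 6 dp, full precision carried).
H' = −Σ pᵢ ln pᵢ = −((-0.207076) + (-0.207076) + (-0.207076) + (-0.207076) + (-0.207076) + (-0.364779) + (-0.298627)) = 1.698783.
With S = 7 species, ln S = 1.945910, so J = 1.698783/1.945910 = 0.873002, i.e. 0.8730 to 4 decimal places.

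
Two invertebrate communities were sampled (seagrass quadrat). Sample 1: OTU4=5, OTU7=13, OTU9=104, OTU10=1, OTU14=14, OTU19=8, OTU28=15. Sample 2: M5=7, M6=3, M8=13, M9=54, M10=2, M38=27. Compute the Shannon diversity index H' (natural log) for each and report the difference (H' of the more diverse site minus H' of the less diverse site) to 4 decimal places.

0.0957

Sample 1: N=160, proportions 0.03125, 0.08125, 0.65, 0.00625, 0.0875, 0.05, 0.09375, giving H' = 1.20885336 (working shown to 8 dp, full precision carried).
Sample 2: N=106, proportions 0.06603774, 0.02830189, 0.12264151, 0.50943396, 0.01886792, 0.25471698, giving H' = 1.30456572.
Difference = |1.20885336 − 1.30456572| = 0.09571236, i.e. 0.0957 to 4 decimal places.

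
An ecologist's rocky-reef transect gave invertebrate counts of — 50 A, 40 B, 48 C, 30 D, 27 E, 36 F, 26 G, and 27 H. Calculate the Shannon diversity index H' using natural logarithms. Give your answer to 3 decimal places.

2.048

Total N = 50+40+48+30+27+36+26+27 = 284, so the proportions are 0.17606, 0.14085, 0.16901, 0.10563, 0.09507, 0.12676, 0.09155, 0.09507 (working shown to 5 dp, full precision carried).
Each pᵢ ln pᵢ term: 0.17606×(-1.73695)=-0.30580, 0.14085×(-1.96009)=-0.27607, 0.16901×(-1.77777)=-0.30047, 0.10563×(-2.24778)=-0.23744, 0.09507×(-2.35314)=-0.22371, 0.12676×(-2.06546)=-0.26182, 0.09155×(-2.39088)=-0.21888, 0.09507×(-2.35314)=-0.22371.
Sum = -2.04791, so H' = 2.048.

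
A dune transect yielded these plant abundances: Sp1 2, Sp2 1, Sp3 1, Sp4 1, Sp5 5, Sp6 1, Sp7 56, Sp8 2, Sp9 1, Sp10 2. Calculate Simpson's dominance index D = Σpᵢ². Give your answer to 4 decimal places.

0.6130

Total N = 2+1+1+1+5+1+56+2+1+2 = 72, so the proportions are 0.027778, 0.013889, 0.013889, 0.013889, 0.069444, 0.013889, 0.777778, 0.027778, 0.013889, 0.027778 (working shown to 6 dp, full precision carried).
D = 0.027778² + 0.013889² + 0.013889² + 0.013889² + 0.069444² + 0.013889² + 0.777778² + 0.027778² + 0.013889² + 0.027778² = 0.000772 + 0.000193 + 0.000193 + 0.000193 + 0.004823 + 0.000193 + 0.604938 + 0.000772 + 0.000193 + 0.000772 = 0.613040.
To 4 decimal places, D = 0.6130.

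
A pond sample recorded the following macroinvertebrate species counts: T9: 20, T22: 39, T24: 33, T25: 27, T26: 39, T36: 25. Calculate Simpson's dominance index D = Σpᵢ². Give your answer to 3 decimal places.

Total N = 20+39+33+27+39+25 = 183, so the proportions are 0.10929, 0.21311, 0.18033, 0.14754, 0.21311, 0.13661 (working shown to 5 dp, full precision carried).
D = 0.10929² + 0.21311² + 0.18033² + 0.14754² + 0.21311² + 0.13661² = 0.01194 + 0.04542 + 0.03252 + 0.02177 + 0.04542 + 0.01866 = 0.17573.
To 3 decimal places, D = 0.176.

0.176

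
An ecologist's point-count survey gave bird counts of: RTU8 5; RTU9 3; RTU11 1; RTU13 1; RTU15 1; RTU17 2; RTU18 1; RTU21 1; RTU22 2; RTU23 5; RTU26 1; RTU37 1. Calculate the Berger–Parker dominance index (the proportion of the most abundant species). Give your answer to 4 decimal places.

Total N = 5+3+1+1+1+2+1+1+2+5+1+1 = 24, so the proportions are 0.208333, 0.125, 0.041667, 0.041667, 0.041667, 0.083333, 0.041667, 0.041667, 0.083333, 0.208333, 0.041667, 0.041667 (working shown to 6 dp, full precision carried).
The largest proportion is 0.208333, i.e. d = 0.2083 to 4 decimal places.

0.2083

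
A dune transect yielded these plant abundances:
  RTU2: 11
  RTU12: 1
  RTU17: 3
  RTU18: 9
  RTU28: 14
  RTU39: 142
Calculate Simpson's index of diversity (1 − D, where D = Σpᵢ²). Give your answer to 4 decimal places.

0.3651

Total N = 11+1+3+9+14+142 = 180, so the proportions are 0.061111, 0.005556, 0.016667, 0.05, 0.077778, 0.788889 (working shown to 6 dp, full precision carried).
D = 0.061111² + 0.005556² + 0.016667² + 0.05² + 0.077778² + 0.788889² = 0.003735 + 0.000031 + 0.000278 + 0.002500 + 0.006049 + 0.622346 = 0.634938.
So 1 − D = 0.365062, i.e. 0.3651 to 4 decimal places.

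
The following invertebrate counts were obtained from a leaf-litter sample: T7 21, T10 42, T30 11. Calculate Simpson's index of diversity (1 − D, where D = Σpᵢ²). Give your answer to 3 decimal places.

0.575

Total N = 21+42+11 = 74, so the proportions are 0.28378, 0.56757, 0.14865 (working shown to 5 dp, full precision carried).
D = 0.28378² + 0.56757² + 0.14865² = 0.08053 + 0.32213 + 0.02210 = 0.42476.
So 1 − D = 0.57524, i.e. 0.575 to 3 decimal places.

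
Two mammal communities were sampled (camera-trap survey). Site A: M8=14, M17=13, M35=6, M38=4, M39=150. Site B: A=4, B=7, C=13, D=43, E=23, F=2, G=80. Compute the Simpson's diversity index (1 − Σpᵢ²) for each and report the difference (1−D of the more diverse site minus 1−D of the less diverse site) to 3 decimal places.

Site A: N=187, proportions 0.07487, 0.06952, 0.03209, 0.02139, 0.80214, giving 1−D = 0.34465 (working shown to 5 dp, full precision carried).
Site B: N=172, proportions 0.02326, 0.0407, 0.07558, 0.25, 0.13372, 0.01163, 0.46512, giving 1−D = 0.69524.
Difference = |0.34465 − 0.69524| = 0.35059, i.e. 0.351 to 3 decimal places.

0.351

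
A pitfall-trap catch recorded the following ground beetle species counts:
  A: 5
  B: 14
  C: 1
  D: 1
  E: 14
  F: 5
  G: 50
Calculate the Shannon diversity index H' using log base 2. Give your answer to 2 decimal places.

1.91

Total N = 5+14+1+1+14+5+50 = 90, so the proportions are 0.0556, 0.1556, 0.0111, 0.0111, 0.1556, 0.0556, 0.5556 (working shown to 4 dp, full precision carried).
Each pᵢ log₂ pᵢ term: 0.0556×(-4.1699)=-0.2317, 0.1556×(-2.6845)=-0.4176, 0.0111×(-6.4919)=-0.0721, 0.0111×(-6.4919)=-0.0721, 0.1556×(-2.6845)=-0.4176, 0.0556×(-4.1699)=-0.2317, 0.5556×(-0.8480)=-0.4711.
Sum = -1.9139, so H' = 1.91.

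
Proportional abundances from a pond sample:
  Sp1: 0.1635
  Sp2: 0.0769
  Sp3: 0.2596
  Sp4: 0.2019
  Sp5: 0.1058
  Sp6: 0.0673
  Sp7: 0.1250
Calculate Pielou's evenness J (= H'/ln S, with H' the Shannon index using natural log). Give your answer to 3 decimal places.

H' = −Σ pᵢ ln pᵢ = −((-0.296089) + (-0.197268) + (-0.350100) + (-0.323037) + (-0.237648) + (-0.181615) + (-0.259930)) = 1.845687 (working shown to 6 dp, full precision carried).
With S = 7 species, ln S = 1.945910, so J = 1.845687/1.945910 = 0.948496, i.e. 0.948 to 3 decimal places.

0.948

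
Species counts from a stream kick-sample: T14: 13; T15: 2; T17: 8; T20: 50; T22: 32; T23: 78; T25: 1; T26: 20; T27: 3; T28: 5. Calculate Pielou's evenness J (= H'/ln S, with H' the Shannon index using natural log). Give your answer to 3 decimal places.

0.751

Total N = 13+2+8+50+32+78+1+20+3+5 = 212, so the proportions are 0.06132, 0.00943, 0.03774, 0.23585, 0.15094, 0.36792, 0.00472, 0.09434, 0.01415, 0.02358 (working shown to 5 dp, full precision carried).
H' = −Σ pᵢ ln pᵢ = −((-0.17119) + (-0.04399) + (-0.12367) + (-0.34070) + (-0.28541) + (-0.36788) + (-0.02527) + (-0.22272) + (-0.06025) + (-0.08838)) = 1.72946.
With S = 10 species, ln S = 2.30259, so J = 1.72946/2.30259 = 0.75109, i.e. 0.751 to 3 decimal places.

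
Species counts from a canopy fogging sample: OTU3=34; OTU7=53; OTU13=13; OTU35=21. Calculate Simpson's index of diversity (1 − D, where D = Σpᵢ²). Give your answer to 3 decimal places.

Total N = 34+53+13+21 = 121, so the proportions are 0.28099, 0.43802, 0.10744, 0.17355 (working shown to 5 dp, full precision carried).
D = 0.28099² + 0.43802² + 0.10744² + 0.17355² = 0.07896 + 0.19186 + 0.01154 + 0.03012 = 0.31248.
So 1 − D = 0.68752, i.e. 0.688 to 3 decimal places.

0.688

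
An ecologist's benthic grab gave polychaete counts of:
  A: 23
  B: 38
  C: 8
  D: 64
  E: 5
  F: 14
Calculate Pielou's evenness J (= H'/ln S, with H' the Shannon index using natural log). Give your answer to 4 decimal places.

0.8279

Total N = 23+38+8+64+5+14 = 152, so the proportions are 0.151316, 0.25, 0.052632, 0.421053, 0.032895, 0.092105 (working shown to 6 dp, full precision carried).
H' = −Σ pᵢ ln pᵢ = −((-0.285743) + (-0.346574) + (-0.154970) + (-0.364209) + (-0.112317) + (-0.219655)) = 1.483468.
With S = 6 species, ln S = 1.791759, so J = 1.483468/1.791759 = 0.827939, i.e. 0.8279 to 4 decimal places.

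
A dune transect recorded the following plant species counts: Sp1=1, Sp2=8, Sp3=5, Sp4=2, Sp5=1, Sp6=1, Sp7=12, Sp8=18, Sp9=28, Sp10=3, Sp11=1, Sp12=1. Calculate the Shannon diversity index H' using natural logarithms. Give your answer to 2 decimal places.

Total N = 1+8+5+2+1+1+12+18+28+3+1+1 = 81, so the proportions are 0.0123, 0.0988, 0.0617, 0.0247, 0.0123, 0.0123, 0.1481, 0.2222, 0.3457, 0.037, 0.0123, 0.0123 (working shown to 4 dp, full precision carried).
Each pᵢ ln pᵢ term: 0.0123×(-4.3944)=-0.0543, 0.0988×(-2.3150)=-0.2286, 0.0617×(-2.7850)=-0.1719, 0.0247×(-3.7013)=-0.0914, 0.0123×(-4.3944)=-0.0543, 0.0123×(-4.3944)=-0.0543, 0.1481×(-1.9095)=-0.2829, 0.2222×(-1.5041)=-0.3342, 0.3457×(-1.0622)=-0.3672, 0.037×(-3.2958)=-0.1221, 0.0123×(-4.3944)=-0.0543, 0.0123×(-4.3944)=-0.0543.
Sum = -1.8696, so H' = 1.87.

1.87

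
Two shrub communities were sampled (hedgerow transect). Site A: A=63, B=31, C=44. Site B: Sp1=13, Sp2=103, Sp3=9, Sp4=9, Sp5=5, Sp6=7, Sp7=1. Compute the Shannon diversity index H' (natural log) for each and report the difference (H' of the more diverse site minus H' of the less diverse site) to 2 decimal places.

0.04

Site A: N=138, proportions 0.4565, 0.2246, 0.3188, giving H' = 1.0579 (working shown to 4 dp, full precision carried).
Site B: N=147, proportions 0.0884, 0.7007, 0.0612, 0.0612, 0.034, 0.0476, 0.0068, giving H' = 1.0997.
Difference = |1.0579 − 1.0997| = 0.0418, i.e. 0.04 to 2 decimal places.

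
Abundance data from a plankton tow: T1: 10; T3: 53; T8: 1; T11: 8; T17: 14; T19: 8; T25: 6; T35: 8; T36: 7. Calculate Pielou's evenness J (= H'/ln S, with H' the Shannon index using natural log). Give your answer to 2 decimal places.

0.80

Total N = 10+53+1+8+14+8+6+8+7 = 115, so the proportions are 0.087, 0.4609, 0.0087, 0.0696, 0.1217, 0.0696, 0.0522, 0.0696, 0.0609 (working shown to 4 dp, full precision carried).
H' = −Σ pᵢ ln pᵢ = −((-0.2124) + (-0.3570) + (-0.0413) + (-0.1854) + (-0.2564) + (-0.1854) + (-0.1541) + (-0.1854) + (-0.1704)) = 1.7477.
With S = 9 species, ln S = 2.1972, so J = 1.7477/2.1972 = 0.7954, i.e. 0.80 to 2 decimal places.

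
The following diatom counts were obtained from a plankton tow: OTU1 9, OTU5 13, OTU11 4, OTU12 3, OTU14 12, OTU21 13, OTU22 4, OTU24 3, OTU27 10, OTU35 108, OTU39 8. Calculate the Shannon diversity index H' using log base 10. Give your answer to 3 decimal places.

0.694

Total N = 9+13+4+3+12+13+4+3+10+108+8 = 187, so the proportions are 0.04813, 0.06952, 0.02139, 0.01604, 0.06417, 0.06952, 0.02139, 0.01604, 0.05348, 0.57754, 0.04278 (working shown to 5 dp, full precision carried).
Each pᵢ log₁₀ pᵢ term: 0.04813×(-1.31760)=-0.06341, 0.06952×(-1.15790)=-0.08050, 0.02139×(-1.66978)=-0.03572, 0.01604×(-1.79472)=-0.02879, 0.06417×(-1.19266)=-0.07653, 0.06952×(-1.15790)=-0.08050, 0.02139×(-1.66978)=-0.03572, 0.01604×(-1.79472)=-0.02879, 0.05348×(-1.27184)=-0.06801, 0.57754×(-0.23842)=-0.13770, 0.04278×(-1.36875)=-0.05856.
Sum = -0.69422, so H' = 0.694.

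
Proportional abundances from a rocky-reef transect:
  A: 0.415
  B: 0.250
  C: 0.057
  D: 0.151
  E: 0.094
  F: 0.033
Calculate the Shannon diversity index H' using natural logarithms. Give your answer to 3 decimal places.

Each pᵢ ln pᵢ term (working shown to 5 dp, full precision carried): 0.415×(-0.87948)=-0.36498, 0.25×(-1.38629)=-0.34657, 0.057×(-2.86470)=-0.16329, 0.151×(-1.89048)=-0.28546, 0.094×(-2.36446)=-0.22226, 0.033×(-3.41125)=-0.11257.
Sum = -1.49514, so H' = 1.495.

1.495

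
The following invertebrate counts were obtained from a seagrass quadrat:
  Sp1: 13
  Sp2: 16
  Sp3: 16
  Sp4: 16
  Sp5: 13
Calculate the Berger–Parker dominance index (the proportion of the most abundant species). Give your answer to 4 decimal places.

0.2162

Total N = 13+16+16+16+13 = 74, so the proportions are 0.175676, 0.216216, 0.216216, 0.216216, 0.175676 (working shown to 6 dp, full precision carried).
The largest proportion is 0.216216, i.e. d = 0.2162 to 4 decimal places.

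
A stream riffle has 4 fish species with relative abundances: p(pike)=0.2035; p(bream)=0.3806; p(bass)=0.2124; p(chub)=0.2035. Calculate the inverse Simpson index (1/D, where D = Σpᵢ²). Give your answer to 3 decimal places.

D = 0.2035² + 0.3806² + 0.2124² + 0.2035² = 0.0414122 + 0.1448564 + 0.0451138 + 0.0414122 = 0.2727946 (working shown to 7 dp, full precision carried).
So 1/D = 3.66576, i.e. 3.666 to 3 decimal places.

3.666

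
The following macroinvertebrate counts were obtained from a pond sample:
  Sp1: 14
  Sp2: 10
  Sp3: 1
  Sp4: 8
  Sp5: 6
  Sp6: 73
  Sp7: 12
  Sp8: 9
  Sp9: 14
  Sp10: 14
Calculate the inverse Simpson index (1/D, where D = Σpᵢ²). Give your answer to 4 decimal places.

Total N = 14+10+1+8+6+73+12+9+14+14 = 161, so the proportions are 0.08695652, 0.0621118, 0.00621118, 0.04968944, 0.03726708, 0.45341615, 0.07453416, 0.05590062, 0.08695652, 0.08695652 (working shown to 8 dp, full precision carried).
D = 0.08695652² + 0.0621118² + 0.00621118² + 0.04968944² + 0.03726708² + 0.45341615² + 0.07453416² + 0.05590062² + 0.08695652² + 0.08695652² = 0.00756144 + 0.00385788 + 0.00003858 + 0.00246904 + 0.00138884 + 0.20558620 + 0.00555534 + 0.00312488 + 0.00756144 + 0.00756144 = 0.24470507.
So 1/D = 4.086552, i.e. 4.0866 to 4 decimal places.

4.0866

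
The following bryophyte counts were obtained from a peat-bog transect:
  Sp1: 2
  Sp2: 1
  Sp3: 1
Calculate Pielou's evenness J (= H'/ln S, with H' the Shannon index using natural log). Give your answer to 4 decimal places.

0.9464

Total N = 2+1+1 = 4, so the proportions are 0.5, 0.25, 0.25 (working shown to 6 dp, full precision carried).
H' = −Σ pᵢ ln pᵢ = −((-0.346574) + (-0.346574) + (-0.346574)) = 1.039721.
With S = 3 species, ln S = 1.098612, so J = 1.039721/1.098612 = 0.946395, i.e. 0.9464 to 4 decimal places.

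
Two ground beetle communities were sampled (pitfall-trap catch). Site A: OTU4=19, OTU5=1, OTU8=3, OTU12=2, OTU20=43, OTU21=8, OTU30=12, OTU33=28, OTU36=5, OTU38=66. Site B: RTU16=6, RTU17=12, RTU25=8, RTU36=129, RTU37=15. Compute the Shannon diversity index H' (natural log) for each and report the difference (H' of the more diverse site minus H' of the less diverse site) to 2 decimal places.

0.90

Site A: N=187, proportions 0.1016, 0.0053, 0.016, 0.0107, 0.2299, 0.0428, 0.0642, 0.1497, 0.0267, 0.3529, giving H' = 1.7729 (working shown to 4 dp, full precision carried).
Site B: N=170, proportions 0.0353, 0.0706, 0.0471, 0.7588, 0.0882, giving H' = 0.8726.
Difference = |1.7729 − 0.8726| = 0.9003, i.e. 0.90 to 2 decimal places.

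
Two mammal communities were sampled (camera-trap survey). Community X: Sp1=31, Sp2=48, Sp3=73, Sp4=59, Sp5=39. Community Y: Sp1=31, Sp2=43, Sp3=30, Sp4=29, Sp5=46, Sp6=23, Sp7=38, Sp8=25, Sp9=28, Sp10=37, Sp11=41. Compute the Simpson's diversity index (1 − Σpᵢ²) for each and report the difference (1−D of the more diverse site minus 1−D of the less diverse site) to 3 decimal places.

0.122

Community X: N=250, proportions 0.124, 0.192, 0.292, 0.236, 0.156, giving 1−D = 0.78246 (working shown to 5 dp, full precision carried).
Community Y: N=371, proportions 0.08356, 0.1159, 0.08086, 0.07817, 0.12399, 0.06199, 0.10243, 0.06739, 0.07547, 0.09973, 0.11051, giving 1−D = 0.90483.
Difference = |0.78246 − 0.90483| = 0.12237, i.e. 0.122 to 3 decimal places.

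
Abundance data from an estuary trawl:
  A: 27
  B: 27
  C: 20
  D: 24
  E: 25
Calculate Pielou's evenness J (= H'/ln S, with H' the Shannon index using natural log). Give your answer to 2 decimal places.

Total N = 27+27+20+24+25 = 123, so the proportions are 0.2195, 0.2195, 0.1626, 0.1951, 0.2033 (working shown to 4 dp, full precision carried).
H' = −Σ pᵢ ln pᵢ = −((-0.3329) + (-0.3329) + (-0.2954) + (-0.3189) + (-0.3238)) = 1.6038.
With S = 5 species, ln S = 1.6094, so J = 1.6038/1.6094 = 0.9965, i.e. 1.00 to 2 decimal places.

1.00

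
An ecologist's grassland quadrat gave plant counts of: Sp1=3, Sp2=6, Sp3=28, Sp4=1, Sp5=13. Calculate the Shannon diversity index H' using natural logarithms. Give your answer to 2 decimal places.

1.17

Total N = 3+6+28+1+13 = 51, so the proportions are 0.0588, 0.1176, 0.549, 0.0196, 0.2549 (working shown to 4 dp, full precision carried).
Each pᵢ ln pᵢ term: 0.0588×(-2.8332)=-0.1667, 0.1176×(-2.1401)=-0.2518, 0.549×(-0.5996)=-0.3292, 0.0196×(-3.9318)=-0.0771, 0.2549×(-1.3669)=-0.3484.
Sum = -1.1731, so H' = 1.17.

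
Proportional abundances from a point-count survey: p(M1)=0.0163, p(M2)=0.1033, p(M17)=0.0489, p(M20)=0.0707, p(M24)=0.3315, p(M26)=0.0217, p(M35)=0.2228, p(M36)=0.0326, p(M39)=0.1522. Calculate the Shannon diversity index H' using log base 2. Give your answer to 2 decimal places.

2.62

Each pᵢ log₂ pᵢ term (working shown to 4 dp, full precision carried): 0.0163×(-5.9390)=-0.0968, 0.1033×(-3.2751)=-0.3383, 0.0489×(-4.3540)=-0.2129, 0.0707×(-3.8221)=-0.2702, 0.3315×(-1.5929)=-0.5281, 0.0217×(-5.5262)=-0.1199, 0.2228×(-2.1662)=-0.4826, 0.0326×(-4.9390)=-0.1610, 0.1522×(-2.7160)=-0.4134.
Sum = -2.6232, so H' = 2.62.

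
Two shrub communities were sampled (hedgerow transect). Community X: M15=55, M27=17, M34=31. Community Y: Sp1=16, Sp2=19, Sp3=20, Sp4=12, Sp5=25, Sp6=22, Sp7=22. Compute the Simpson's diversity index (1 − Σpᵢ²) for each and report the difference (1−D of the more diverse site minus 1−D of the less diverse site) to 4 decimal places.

Community X: N=103, proportions 0.533981, 0.165049, 0.300971, giving 1−D = 0.597040 (working shown to 6 dp, full precision carried).
Community Y: N=136, proportions 0.117647, 0.139706, 0.147059, 0.088235, 0.183824, 0.161765, 0.161765, giving 1−D = 0.851103.
Difference = |0.597040 − 0.851103| = 0.254063, i.e. 0.2541 to 4 decimal places.

0.2541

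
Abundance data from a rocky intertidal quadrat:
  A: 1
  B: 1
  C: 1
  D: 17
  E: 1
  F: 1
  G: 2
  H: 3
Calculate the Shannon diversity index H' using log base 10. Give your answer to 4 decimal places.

Total N = 1+1+1+17+1+1+2+3 = 27, so the proportions are 0.037037, 0.037037, 0.037037, 0.62963, 0.037037, 0.037037, 0.074074, 0.111111 (working shown to 6 dp, full precision carried).
Each pᵢ log₁₀ pᵢ term: 0.037037×(-1.431364)=-0.053013, 0.037037×(-1.431364)=-0.053013, 0.037037×(-1.431364)=-0.053013, 0.62963×(-0.200915)=-0.126502, 0.037037×(-1.431364)=-0.053013, 0.037037×(-1.431364)=-0.053013, 0.074074×(-1.130334)=-0.083728, 0.111111×(-0.954243)=-0.106027.
Sum = -0.581325, so H' = 0.5813.

0.5813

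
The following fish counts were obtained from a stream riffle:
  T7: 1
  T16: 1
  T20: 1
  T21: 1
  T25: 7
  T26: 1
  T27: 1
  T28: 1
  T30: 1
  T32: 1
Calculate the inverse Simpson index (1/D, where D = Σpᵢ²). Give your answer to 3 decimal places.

4.414

Total N = 1+1+1+1+7+1+1+1+1+1 = 16, so the proportions are 0.0625, 0.0625, 0.0625, 0.0625, 0.4375, 0.0625, 0.0625, 0.0625, 0.0625, 0.0625 (working shown to 7 dp, full precision carried).
D = 0.0625² + 0.0625² + 0.0625² + 0.0625² + 0.4375² + 0.0625² + 0.0625² + 0.0625² + 0.0625² + 0.0625² = 0.0039062 + 0.0039062 + 0.0039062 + 0.0039062 + 0.1914062 + 0.0039062 + 0.0039062 + 0.0039062 + 0.0039062 + 0.0039062 = 0.2265625.
So 1/D = 4.41379, i.e. 4.414 to 3 decimal places.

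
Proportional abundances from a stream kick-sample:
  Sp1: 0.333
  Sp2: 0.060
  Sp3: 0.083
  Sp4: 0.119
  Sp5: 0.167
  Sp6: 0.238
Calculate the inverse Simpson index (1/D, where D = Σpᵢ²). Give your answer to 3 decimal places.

D = 0.333² + 0.06² + 0.083² + 0.119² + 0.167² + 0.238² = 0.1108890 + 0.0036000 + 0.0068890 + 0.0141610 + 0.0278890 + 0.0566440 = 0.2200720 (working shown to 7 dp, full precision carried).
So 1/D = 4.54397, i.e. 4.544 to 3 decimal places.

4.544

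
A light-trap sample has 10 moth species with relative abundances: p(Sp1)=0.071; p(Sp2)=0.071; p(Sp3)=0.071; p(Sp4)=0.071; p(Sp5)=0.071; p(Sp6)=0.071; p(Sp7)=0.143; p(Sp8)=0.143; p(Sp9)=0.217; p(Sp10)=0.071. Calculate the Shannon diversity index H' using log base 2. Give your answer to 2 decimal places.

Each pᵢ log₂ pᵢ term (working shown to 4 dp, full precision carried): 0.071×(-3.8160)=-0.2709, 0.071×(-3.8160)=-0.2709, 0.071×(-3.8160)=-0.2709, 0.071×(-3.8160)=-0.2709, 0.071×(-3.8160)=-0.2709, 0.071×(-3.8160)=-0.2709, 0.143×(-2.8059)=-0.4012, 0.143×(-2.8059)=-0.4012, 0.217×(-2.2042)=-0.4783, 0.071×(-3.8160)=-0.2709.
Sum = -3.1774, so H' = 3.18.

3.18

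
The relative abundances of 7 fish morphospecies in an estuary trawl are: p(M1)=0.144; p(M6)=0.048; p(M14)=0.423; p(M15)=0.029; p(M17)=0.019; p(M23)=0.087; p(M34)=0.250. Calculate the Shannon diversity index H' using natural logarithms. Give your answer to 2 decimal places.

1.53

Each pᵢ ln pᵢ term (working shown to 4 dp, full precision carried): 0.144×(-1.9379)=-0.2791, 0.048×(-3.0366)=-0.1458, 0.423×(-0.8604)=-0.3639, 0.029×(-3.5405)=-0.1027, 0.019×(-3.9633)=-0.0753, 0.087×(-2.4418)=-0.2124, 0.25×(-1.3863)=-0.3466.
Sum = -1.5258, so H' = 1.53.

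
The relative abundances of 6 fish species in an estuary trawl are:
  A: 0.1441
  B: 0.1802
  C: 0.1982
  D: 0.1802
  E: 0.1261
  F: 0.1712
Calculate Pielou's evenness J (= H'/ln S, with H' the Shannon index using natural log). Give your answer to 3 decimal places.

H' = −Σ pᵢ ln pᵢ = −((-0.27916) + (-0.30881) + (-0.32078) + (-0.30881) + (-0.26111) + (-0.30215)) = 1.78082 (working shown to 5 dp, full precision carried).
With S = 6 species, ln S = 1.79176, so J = 1.78082/1.79176 = 0.99389, i.e. 0.994 to 3 decimal places.

0.994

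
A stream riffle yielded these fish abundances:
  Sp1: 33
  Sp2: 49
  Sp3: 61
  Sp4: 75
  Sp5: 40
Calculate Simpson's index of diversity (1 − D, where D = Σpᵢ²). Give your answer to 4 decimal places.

0.7831

Total N = 33+49+61+75+40 = 258, so the proportions are 0.127907, 0.189922, 0.236434, 0.290698, 0.155039 (working shown to 6 dp, full precision carried).
D = 0.127907² + 0.189922² + 0.236434² + 0.290698² + 0.155039² = 0.016360 + 0.036071 + 0.055901 + 0.084505 + 0.024037 = 0.216874.
So 1 − D = 0.783126, i.e. 0.7831 to 4 decimal places.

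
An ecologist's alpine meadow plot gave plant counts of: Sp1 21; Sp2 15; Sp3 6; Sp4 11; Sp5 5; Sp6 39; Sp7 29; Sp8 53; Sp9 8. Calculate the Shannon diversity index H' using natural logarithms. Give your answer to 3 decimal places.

1.930

Total N = 21+15+6+11+5+39+29+53+8 = 187, so the proportions are 0.1123, 0.08021, 0.03209, 0.05882, 0.02674, 0.20856, 0.15508, 0.28342, 0.04278 (working shown to 5 dp, full precision carried).
Each pᵢ ln pᵢ term: 0.1123×(-2.18659)=-0.24555, 0.08021×(-2.52306)=-0.20238, 0.03209×(-3.43935)=-0.11035, 0.05882×(-2.83321)=-0.16666, 0.02674×(-3.62167)=-0.09684, 0.20856×(-1.56755)=-0.32692, 0.15508×(-1.86381)=-0.28904, 0.28342×(-1.26082)=-0.35734, 0.04278×(-3.15167)=-0.13483.
Sum = -1.92992, so H' = 1.930.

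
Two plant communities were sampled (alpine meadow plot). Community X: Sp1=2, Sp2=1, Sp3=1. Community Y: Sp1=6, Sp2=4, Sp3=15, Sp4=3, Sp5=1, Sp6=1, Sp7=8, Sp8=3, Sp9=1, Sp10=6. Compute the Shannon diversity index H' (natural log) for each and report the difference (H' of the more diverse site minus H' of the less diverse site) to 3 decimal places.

Community X: N=4, proportions 0.5, 0.25, 0.25, giving H' = 1.03972 (working shown to 5 dp, full precision carried).
Community Y: N=48, proportions 0.125, 0.08333, 0.3125, 0.0625, 0.02083, 0.02083, 0.16667, 0.0625, 0.02083, 0.125, giving H' = 1.97757.
Difference = |1.03972 − 1.97757| = 0.93785, i.e. 0.938 to 3 decimal places.

0.938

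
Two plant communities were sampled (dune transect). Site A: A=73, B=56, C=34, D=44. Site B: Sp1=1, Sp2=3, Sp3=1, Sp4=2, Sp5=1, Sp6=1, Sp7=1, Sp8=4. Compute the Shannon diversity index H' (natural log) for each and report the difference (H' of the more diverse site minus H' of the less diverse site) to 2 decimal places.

0.56

Site A: N=207, proportions 0.3527, 0.2705, 0.1643, 0.2126, giving H' = 1.3471 (working shown to 4 dp, full precision carried).
Site B: N=14, proportions 0.0714, 0.2143, 0.0714, 0.1429, 0.0714, 0.0714, 0.0714, 0.2857, giving H' = 1.9085.
Difference = |1.3471 − 1.9085| = 0.5614, i.e. 0.56 to 2 decimal places.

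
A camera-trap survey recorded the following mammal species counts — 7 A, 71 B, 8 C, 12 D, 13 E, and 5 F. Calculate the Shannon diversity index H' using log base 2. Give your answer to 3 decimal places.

Total N = 7+71+8+12+13+5 = 116, so the proportions are 0.06034, 0.61207, 0.06897, 0.10345, 0.11207, 0.0431 (working shown to 5 dp, full precision carried).
Each pᵢ log₂ pᵢ term: 0.06034×(-4.05063)=-0.24443, 0.61207×(-0.70823)=-0.43349, 0.06897×(-3.85798)=-0.26607, 0.10345×(-3.27302)=-0.33859, 0.11207×(-3.15754)=-0.35386, 0.0431×(-4.53605)=-0.19552.
Sum = -1.83196, so H' = 1.832.

1.832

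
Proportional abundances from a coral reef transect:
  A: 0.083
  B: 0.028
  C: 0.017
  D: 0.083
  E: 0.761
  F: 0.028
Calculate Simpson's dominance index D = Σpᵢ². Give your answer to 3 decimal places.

0.595

D = 0.083² + 0.028² + 0.017² + 0.083² + 0.761² + 0.028² = 0.00689 + 0.00078 + 0.00029 + 0.00689 + 0.57912 + 0.00078 = 0.59476 (working shown to 5 dp, full precision carried).
To 3 decimal places, D = 0.595.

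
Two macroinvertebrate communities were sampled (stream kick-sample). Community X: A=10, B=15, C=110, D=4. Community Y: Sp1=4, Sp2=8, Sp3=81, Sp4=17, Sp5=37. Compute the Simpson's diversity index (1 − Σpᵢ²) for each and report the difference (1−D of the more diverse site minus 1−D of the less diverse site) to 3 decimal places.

Community X: N=139, proportions 0.07194, 0.10791, 0.79137, 0.02878, giving 1−D = 0.35609 (working shown to 5 dp, full precision carried).
Community Y: N=147, proportions 0.02721, 0.05442, 0.55102, 0.11565, 0.2517, giving 1−D = 0.61595.
Difference = |0.35609 − 0.61595| = 0.25986, i.e. 0.260 to 3 decimal places.

0.260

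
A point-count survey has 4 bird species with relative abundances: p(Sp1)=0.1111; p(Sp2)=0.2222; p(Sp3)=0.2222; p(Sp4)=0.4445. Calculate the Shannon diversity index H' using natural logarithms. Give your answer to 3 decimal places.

1.273

Each pᵢ ln pᵢ term (working shown to 5 dp, full precision carried): 0.1111×(-2.19732)=-0.24412, 0.2222×(-1.50418)=-0.33423, 0.2222×(-1.50418)=-0.33423, 0.4445×(-0.81081)=-0.36040.
Sum = -1.27298, so H' = 1.273.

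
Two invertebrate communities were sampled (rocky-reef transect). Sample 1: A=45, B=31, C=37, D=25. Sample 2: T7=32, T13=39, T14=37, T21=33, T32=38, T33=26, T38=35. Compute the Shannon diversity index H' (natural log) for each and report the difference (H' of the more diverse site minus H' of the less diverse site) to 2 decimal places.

Sample 1: N=138, proportions 0.3261, 0.2246, 0.2681, 0.1812, giving H' = 1.3633 (working shown to 4 dp, full precision carried).
Sample 2: N=240, proportions 0.1333, 0.1625, 0.1542, 0.1375, 0.1583, 0.1083, 0.1458, giving H' = 1.9384.
Difference = |1.3633 − 1.9384| = 0.5751, i.e. 0.58 to 2 decimal places.

0.58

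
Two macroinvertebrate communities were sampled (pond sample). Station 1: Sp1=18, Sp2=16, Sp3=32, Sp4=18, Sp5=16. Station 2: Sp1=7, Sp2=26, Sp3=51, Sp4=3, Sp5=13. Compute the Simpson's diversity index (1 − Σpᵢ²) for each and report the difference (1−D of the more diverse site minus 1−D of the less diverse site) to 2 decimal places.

0.13

Station 1: N=100, proportions 0.18, 0.16, 0.32, 0.18, 0.16, giving 1−D = 0.7816 (working shown to 4 dp, full precision carried).
Station 2: N=100, proportions 0.07, 0.26, 0.51, 0.03, 0.13, giving 1−D = 0.6496.
Difference = |0.7816 − 0.6496| = 0.1320, i.e. 0.13 to 2 decimal places.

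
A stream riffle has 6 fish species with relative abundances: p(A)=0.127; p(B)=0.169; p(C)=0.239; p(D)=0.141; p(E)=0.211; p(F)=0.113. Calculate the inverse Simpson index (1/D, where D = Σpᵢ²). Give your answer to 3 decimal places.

D = 0.127² + 0.169² + 0.239² + 0.141² + 0.211² + 0.113² = 0.0161290 + 0.0285610 + 0.0571210 + 0.0198810 + 0.0445210 + 0.0127690 = 0.1789820 (working shown to 7 dp, full precision carried).
So 1/D = 5.58715, i.e. 5.587 to 3 decimal places.

5.587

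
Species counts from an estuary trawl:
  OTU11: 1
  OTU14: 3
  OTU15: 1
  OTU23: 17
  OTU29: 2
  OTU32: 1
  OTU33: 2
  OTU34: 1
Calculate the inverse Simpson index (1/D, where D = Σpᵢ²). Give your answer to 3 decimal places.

2.529

Total N = 1+3+1+17+2+1+2+1 = 28, so the proportions are 0.035714, 0.107143, 0.035714, 0.607143, 0.071429, 0.035714, 0.071429, 0.035714 (working shown to 6 dp, full precision carried).
D = 0.035714² + 0.107143² + 0.035714² + 0.607143² + 0.071429² + 0.035714² + 0.071429² + 0.035714² = 0.001276 + 0.011480 + 0.001276 + 0.368622 + 0.005102 + 0.001276 + 0.005102 + 0.001276 = 0.395408.
So 1/D = 2.52903, i.e. 2.529 to 3 decimal places.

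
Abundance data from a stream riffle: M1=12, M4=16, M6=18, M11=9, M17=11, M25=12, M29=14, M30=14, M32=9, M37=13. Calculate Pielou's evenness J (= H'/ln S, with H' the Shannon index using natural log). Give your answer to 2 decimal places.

0.99

Total N = 12+16+18+9+11+12+14+14+9+13 = 128, so the proportions are 0.0938, 0.125, 0.1406, 0.0703, 0.0859, 0.0938, 0.1094, 0.1094, 0.0703, 0.1016 (working shown to 4 dp, full precision carried).
H' = −Σ pᵢ ln pᵢ = −((-0.2219) + (-0.2599) + (-0.2759) + (-0.1867) + (-0.2109) + (-0.2219) + (-0.2420) + (-0.2420) + (-0.1867) + (-0.2323)) = 2.2802.
With S = 10 species, ln S = 2.3026, so J = 2.2802/2.3026 = 0.9903, i.e. 0.99 to 2 decimal places.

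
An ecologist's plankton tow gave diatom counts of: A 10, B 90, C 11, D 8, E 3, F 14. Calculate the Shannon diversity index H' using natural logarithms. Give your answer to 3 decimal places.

Total N = 10+90+11+8+3+14 = 136, so the proportions are 0.07353, 0.66176, 0.08088, 0.05882, 0.02206, 0.10294 (working shown to 5 dp, full precision carried).
Each pᵢ ln pᵢ term: 0.07353×(-2.61007)=-0.19192, 0.66176×(-0.41285)=-0.27321, 0.08088×(-2.51476)=-0.20340, 0.05882×(-2.83321)=-0.16666, 0.02206×(-3.81404)=-0.08413, 0.10294×(-2.27360)=-0.23405.
Sum = -1.15336, so H' = 1.153.

1.153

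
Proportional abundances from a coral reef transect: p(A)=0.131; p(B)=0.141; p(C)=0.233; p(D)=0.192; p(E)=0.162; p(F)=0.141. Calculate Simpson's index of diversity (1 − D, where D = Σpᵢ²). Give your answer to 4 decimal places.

0.8257

D = 0.131² + 0.141² + 0.233² + 0.192² + 0.162² + 0.141² = 0.017161 + 0.019881 + 0.054289 + 0.036864 + 0.026244 + 0.019881 = 0.174320 (working shown to 6 dp, full precision carried).
So 1 − D = 0.825680, i.e. 0.8257 to 4 decimal places.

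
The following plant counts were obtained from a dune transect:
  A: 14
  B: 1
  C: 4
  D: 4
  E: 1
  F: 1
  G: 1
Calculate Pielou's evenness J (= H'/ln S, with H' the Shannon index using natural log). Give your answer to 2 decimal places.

0.72

Total N = 14+1+4+4+1+1+1 = 26, so the proportions are 0.5385, 0.0385, 0.1538, 0.1538, 0.0385, 0.0385, 0.0385 (working shown to 4 dp, full precision carried).
H' = −Σ pᵢ ln pᵢ = −((-0.3333) + (-0.1253) + (-0.2880) + (-0.2880) + (-0.1253) + (-0.1253) + (-0.1253)) = 1.4105.
With S = 7 species, ln S = 1.9459, so J = 1.4105/1.9459 = 0.7249, i.e. 0.72 to 2 decimal places.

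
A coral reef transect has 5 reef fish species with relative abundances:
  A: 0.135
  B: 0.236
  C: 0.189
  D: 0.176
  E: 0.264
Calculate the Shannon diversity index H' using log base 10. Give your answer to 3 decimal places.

Each pᵢ log₁₀ pᵢ term (working shown to 5 dp, full precision carried): 0.135×(-0.86967)=-0.11740, 0.236×(-0.62709)=-0.14799, 0.189×(-0.72354)=-0.13675, 0.176×(-0.75449)=-0.13279, 0.264×(-0.57840)=-0.15270.
Sum = -0.68763, so H' = 0.688.

0.688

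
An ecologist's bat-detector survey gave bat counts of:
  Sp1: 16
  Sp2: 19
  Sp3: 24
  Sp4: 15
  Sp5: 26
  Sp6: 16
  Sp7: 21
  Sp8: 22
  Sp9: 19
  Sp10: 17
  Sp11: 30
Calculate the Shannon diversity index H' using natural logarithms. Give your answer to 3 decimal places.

Total N = 16+19+24+15+26+16+21+22+19+17+30 = 225, so the proportions are 0.07111, 0.08444, 0.10667, 0.06667, 0.11556, 0.07111, 0.09333, 0.09778, 0.08444, 0.07556, 0.13333 (working shown to 5 dp, full precision carried).
Each pᵢ ln pᵢ term: 0.07111×(-2.64351)=-0.18798, 0.08444×(-2.47166)=-0.20872, 0.10667×(-2.23805)=-0.23872, 0.06667×(-2.70805)=-0.18054, 0.11556×(-2.15800)=-0.24937, 0.07111×(-2.64351)=-0.18798, 0.09333×(-2.37158)=-0.22135, 0.09778×(-2.32506)=-0.22734, 0.08444×(-2.47166)=-0.20872, 0.07556×(-2.58289)=-0.19515, 0.13333×(-2.01490)=-0.26865.
Sum = -2.37452, so H' = 2.375.

2.375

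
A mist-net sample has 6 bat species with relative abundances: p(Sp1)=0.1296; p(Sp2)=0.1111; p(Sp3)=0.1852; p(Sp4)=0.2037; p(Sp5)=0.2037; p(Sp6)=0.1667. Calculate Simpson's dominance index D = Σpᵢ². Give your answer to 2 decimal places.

D = 0.1296² + 0.1111² + 0.1852² + 0.2037² + 0.2037² + 0.1667² = 0.0168 + 0.0123 + 0.0343 + 0.0415 + 0.0415 + 0.0278 = 0.1742 (working shown to 4 dp, full precision carried).
To 2 decimal places, D = 0.17.

0.17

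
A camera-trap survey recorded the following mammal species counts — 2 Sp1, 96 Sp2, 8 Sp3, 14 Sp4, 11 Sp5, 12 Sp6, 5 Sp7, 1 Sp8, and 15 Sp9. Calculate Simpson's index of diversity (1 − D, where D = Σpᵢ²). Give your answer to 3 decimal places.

0.628

Total N = 2+96+8+14+11+12+5+1+15 = 164, so the proportions are 0.0122, 0.58537, 0.04878, 0.08537, 0.06707, 0.07317, 0.03049, 0.0061, 0.09146 (working shown to 5 dp, full precision carried).
D = 0.0122² + 0.58537² + 0.04878² + 0.08537² + 0.06707² + 0.07317² + 0.03049² + 0.0061² + 0.09146² = 0.00015 + 0.34265 + 0.00238 + 0.00729 + 0.00450 + 0.00535 + 0.00093 + 0.00004 + 0.00837 = 0.37165.
So 1 − D = 0.62835, i.e. 0.628 to 3 decimal places.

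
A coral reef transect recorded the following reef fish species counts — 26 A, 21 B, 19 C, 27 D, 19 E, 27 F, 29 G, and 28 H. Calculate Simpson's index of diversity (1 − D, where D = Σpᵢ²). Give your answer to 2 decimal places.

Total N = 26+21+19+27+19+27+29+28 = 196, so the proportions are 0.1327, 0.1071, 0.0969, 0.1378, 0.0969, 0.1378, 0.148, 0.1429 (working shown to 4 dp, full precision carried).
D = 0.1327² + 0.1071² + 0.0969² + 0.1378² + 0.0969² + 0.1378² + 0.148² + 0.1429² = 0.0176 + 0.0115 + 0.0094 + 0.0190 + 0.0094 + 0.0190 + 0.0219 + 0.0204 = 0.1281.
So 1 − D = 0.8719, i.e. 0.87 to 2 decimal places.

0.87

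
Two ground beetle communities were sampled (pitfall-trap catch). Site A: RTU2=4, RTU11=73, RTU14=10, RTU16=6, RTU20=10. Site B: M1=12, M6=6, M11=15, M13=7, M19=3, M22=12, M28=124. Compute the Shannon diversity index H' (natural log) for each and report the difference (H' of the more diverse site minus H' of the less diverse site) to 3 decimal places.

0.145

Site A: N=103, proportions 0.03883, 0.70874, 0.09709, 0.05825, 0.09709, giving H' = 0.98860 (working shown to 5 dp, full precision carried).
Site B: N=179, proportions 0.06704, 0.03352, 0.0838, 0.03911, 0.01676, 0.06704, 0.69274, giving H' = 1.13352.
Difference = |0.98860 − 1.13352| = 0.14492, i.e. 0.145 to 3 decimal places.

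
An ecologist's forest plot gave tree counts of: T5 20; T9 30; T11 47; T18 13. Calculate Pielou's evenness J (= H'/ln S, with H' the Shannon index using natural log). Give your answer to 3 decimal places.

0.923

Total N = 20+30+47+13 = 110, so the proportions are 0.18182, 0.27273, 0.42727, 0.11818 (working shown to 5 dp, full precision carried).
H' = −Σ pᵢ ln pᵢ = −((-0.30995) + (-0.35435) + (-0.36332) + (-0.25238)) = 1.28001.
With S = 4 species, ln S = 1.38629, so J = 1.28001/1.38629 = 0.92333, i.e. 0.923 to 3 decimal places.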